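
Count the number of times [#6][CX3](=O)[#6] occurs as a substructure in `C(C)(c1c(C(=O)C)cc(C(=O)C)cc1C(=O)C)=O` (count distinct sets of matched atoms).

4

[#6][CX3](=O)[#6] is the SMARTS for a ketone: a carbonyl carbon (no H) flanked by two carbons.
The molecule carries 4 separate instances of an acetyl/ketone group (-C(=O)CH3) meeting every constraint; each maps to a distinct set of atoms, giving 4 matches.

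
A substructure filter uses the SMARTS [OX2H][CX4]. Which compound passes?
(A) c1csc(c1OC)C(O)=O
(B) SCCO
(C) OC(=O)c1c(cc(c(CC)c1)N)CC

B

[OX2H][CX4] describes a hydroxyl oxygen bound to an sp3 (X4) carbon (an aliphatic alcohol).
(A) has a carboxylic acid group (-C(=O)OH) but the -OH is on a CX3 carbonyl carbon, not a CX4 carbon.
(B) contains a hydroxyl group (-OH), which satisfies every atom and bond constraint.
(C) has a carboxylic acid group (-C(=O)OH) but the -OH is on a CX3 carbonyl carbon, not a CX4 carbon.
So the answer is (B).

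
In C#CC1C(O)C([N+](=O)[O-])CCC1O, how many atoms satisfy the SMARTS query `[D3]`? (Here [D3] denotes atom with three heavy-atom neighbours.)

5

Check the 13 heavy atoms by environment: 4× C (D3) → match; 3× C (D2) → no; 1× N (charge +1, D3) → match; 1× O (charge -1, D1) → no; 3× O (D1) → no; 1× C (D1) → no.
Summing the matching environments: 4 + 1 = 5 matching atoms.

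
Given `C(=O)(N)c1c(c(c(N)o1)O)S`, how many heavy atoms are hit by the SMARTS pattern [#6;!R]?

1

The query [#6;!R] means: carbon not in any ring.
Check the 11 heavy atoms by environment: 1× o (aromatic, in 5-ring) → no; 4× c (aromatic, in 5-ring) → no; 1× S (acyclic) → no; 1× C (acyclic) → match; 2× O (acyclic) → no; 2× N (acyclic) → no.
That gives 1 matching atom.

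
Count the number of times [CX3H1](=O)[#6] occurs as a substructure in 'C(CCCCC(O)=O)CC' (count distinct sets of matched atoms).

[CX3H1](=O)[#6] is the SMARTS for an aldehyde: an sp2 carbon with one H, double-bonded to O and single-bonded to carbon.
The molecule has a carboxylic acid group (-C(=O)OH), but the carbonyl carbon has H0 and is bonded to O, not H1; nothing else fits, so there are 0 matches.

0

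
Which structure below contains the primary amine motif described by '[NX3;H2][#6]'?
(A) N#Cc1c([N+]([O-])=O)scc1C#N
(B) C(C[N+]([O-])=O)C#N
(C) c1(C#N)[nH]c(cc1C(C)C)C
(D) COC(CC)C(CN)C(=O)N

D

[NX3;H2][#6] describes a trivalent nitrogen with two H attached to carbon (a primary amine).
(A) has a nitrile (-C#N) but the nitrogen is NX1 (triple-bonded), not NX3 with two H.
(B) has a nitro group (-[N+](=O)[O-]) but the nitrogen is [N+] with no H, not NX3H2.
(C) has a nitrile (-C#N) but the nitrogen is NX1 (triple-bonded), not NX3 with two H.
(D) contains a primary amino group (-NH2), which satisfies every atom and bond constraint.
So the answer is (D).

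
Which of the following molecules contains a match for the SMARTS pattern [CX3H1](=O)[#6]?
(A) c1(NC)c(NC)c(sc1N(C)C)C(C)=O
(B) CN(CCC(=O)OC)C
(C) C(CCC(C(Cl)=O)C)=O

[CX3H1](=O)[#6] describes an sp2 carbon with one H, double-bonded to O and single-bonded to carbon (an aldehyde).
(A) has an acetyl/ketone group (-C(=O)CH3) but the carbonyl carbon has H0 (two carbon neighbours), not H1.
(B) has a methyl-ester group (-C(=O)OCH3) but the carbonyl carbon has H0, not H1.
(C) contains an aldehyde (-CHO), which satisfies every atom and bond constraint.
So the answer is (C).

C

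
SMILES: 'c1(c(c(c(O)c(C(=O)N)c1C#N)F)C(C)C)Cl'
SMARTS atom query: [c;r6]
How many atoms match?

6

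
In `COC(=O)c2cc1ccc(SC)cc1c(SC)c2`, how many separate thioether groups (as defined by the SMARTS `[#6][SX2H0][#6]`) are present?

2

[#6][SX2H0][#6] is the SMARTS for a thioether: an aliphatic sulfur bridging two carbons with no H on the sulfur.
The molecule carries 2 separate instances of a methylthio ether (-SCH3) meeting every constraint; each maps to a distinct set of atoms, giving 2 matches.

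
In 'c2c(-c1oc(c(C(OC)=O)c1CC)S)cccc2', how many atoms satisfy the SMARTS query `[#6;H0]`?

6

Check the 18 heavy atoms by environment: 1× o (aromatic, H0) → no; 5× c (aromatic, H0) → match; 1× S (H1) → no; 1× C (H2) → no; 2× C (H3) → no; 5× c (aromatic, H1) → no; 1× C (H0) → match; 2× O (H0) → no.
Summing the matching environments: 5 + 1 = 6 matching atoms.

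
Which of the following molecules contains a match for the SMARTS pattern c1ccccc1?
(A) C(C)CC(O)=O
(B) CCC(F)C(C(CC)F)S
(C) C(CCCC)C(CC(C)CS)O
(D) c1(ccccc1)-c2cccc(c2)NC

D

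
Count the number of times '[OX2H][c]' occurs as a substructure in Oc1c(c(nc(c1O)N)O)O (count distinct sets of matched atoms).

[OX2H][c] is the SMARTS for a phenol: a hydroxyl oxygen attached to an aromatic carbon.
The molecule carries 4 separate instances of a hydroxyl group (-OH) meeting every constraint; each maps to a distinct set of atoms, giving 4 matches.

4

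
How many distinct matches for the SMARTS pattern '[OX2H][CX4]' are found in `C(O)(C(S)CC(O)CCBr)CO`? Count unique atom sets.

3

[OX2H][CX4] is the SMARTS for an aliphatic alcohol: a hydroxyl oxygen bound to an sp3 (X4) carbon.
The molecule carries 3 separate instances of a hydroxyl group (-OH) meeting every constraint; each maps to a distinct set of atoms, giving 3 matches.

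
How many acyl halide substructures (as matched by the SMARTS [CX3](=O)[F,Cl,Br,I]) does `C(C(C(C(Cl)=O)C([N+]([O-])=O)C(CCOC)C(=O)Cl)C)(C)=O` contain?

2

[CX3](=O)[F,Cl,Br,I] is the SMARTS for an acyl halide: a carbonyl carbon bonded to a halogen.
The molecule carries 2 separate instances of an acyl chloride (-C(=O)Cl) meeting every constraint; each maps to a distinct set of atoms, giving 2 matches.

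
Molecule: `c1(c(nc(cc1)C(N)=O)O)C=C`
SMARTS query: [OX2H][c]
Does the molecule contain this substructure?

The pattern [OX2H][c] describes a hydroxyl oxygen attached to an aromatic carbon — a phenol.
The molecule carries a hydroxyl group (-OH), whose atoms satisfy every constraint of the query, so the pattern matches.

Yes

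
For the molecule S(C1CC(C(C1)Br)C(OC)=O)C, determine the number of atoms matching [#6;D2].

2

The query [#6;D2] means: any carbon bonded to exactly two heavy atoms.
Check the 12 heavy atoms by environment: 4× C (D3) → no; 2× C (D2) → match; 1× O (D1) → no; 1× O (D2) → no; 2× C (D1) → no; 1× Br (D1) → no; 1× S (D2) → no.
That gives 2 matching atoms.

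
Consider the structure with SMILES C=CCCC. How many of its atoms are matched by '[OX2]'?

The query [OX2] means: aliphatic oxygen with two total connections — ether, hydroxyl, or ester single-bond O.
Check the 5 heavy atoms by environment: 3× C (X4) → no; 2× C (X3) → no.
No environment satisfies the query, so 0 matching atoms.

0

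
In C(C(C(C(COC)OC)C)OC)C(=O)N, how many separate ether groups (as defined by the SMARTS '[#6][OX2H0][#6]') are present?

3

[#6][OX2H0][#6] is the SMARTS for an ether: an aliphatic oxygen bridging two carbons with no H on the oxygen.
The molecule carries 3 separate instances of a methoxy ether (-OCH3) meeting every constraint; each maps to a distinct set of atoms, giving 3 matches.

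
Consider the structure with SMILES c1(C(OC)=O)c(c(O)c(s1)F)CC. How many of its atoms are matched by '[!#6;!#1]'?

5

The query [!#6;!#1] means: not carbon and not hydrogen — any heteroatom.
Check the 13 heavy atoms by environment: 1× s (aromatic) → match; 4× c (aromatic) → no; 3× O → match; 4× C → no; 1× F → match.
Summing the matching environments: 1 + 3 + 1 = 5 matching atoms.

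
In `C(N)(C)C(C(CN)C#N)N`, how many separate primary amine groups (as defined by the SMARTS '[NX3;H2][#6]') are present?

3

[NX3;H2][#6] is the SMARTS for a primary amine: a trivalent nitrogen with two H attached to carbon.
The molecule carries 3 separate instances of a primary amino group (-NH2) meeting every constraint; each maps to a distinct set of atoms, giving 3 matches.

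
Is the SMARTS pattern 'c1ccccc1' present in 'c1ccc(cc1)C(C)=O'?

Yes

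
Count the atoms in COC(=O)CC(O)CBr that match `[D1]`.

4

The query [D1] means: atom with exactly one heavy-atom neighbour (degree 1).
Check the 9 heavy atoms by environment: 2× C (D2) → no; 2× C (D3) → no; 1× Br (D1) → match; 2× O (D1) → match; 1× O (D2) → no; 1× C (D1) → match.
Summing the matching environments: 1 + 2 + 1 = 4 matching atoms.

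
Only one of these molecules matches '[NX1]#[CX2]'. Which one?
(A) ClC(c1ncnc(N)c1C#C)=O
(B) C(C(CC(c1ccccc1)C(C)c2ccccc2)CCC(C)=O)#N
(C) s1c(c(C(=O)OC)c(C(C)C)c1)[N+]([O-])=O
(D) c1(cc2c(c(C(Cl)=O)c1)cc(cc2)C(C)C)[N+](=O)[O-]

[NX1]#[CX2] describes a nitrogen triple-bonded to a two-connected carbon (a nitrile).
(A) has a primary amino group (-NH2) but the nitrogen is NX3 (three connections), not NX1 triple-bonded.
(B) contains a nitrile (-C#N), which satisfies every atom and bond constraint.
(C) has a nitro group (-[N+](=O)[O-]) but there is no C#N triple bond.
(D) has a nitro group (-[N+](=O)[O-]) but there is no C#N triple bond.
So the answer is (B).

B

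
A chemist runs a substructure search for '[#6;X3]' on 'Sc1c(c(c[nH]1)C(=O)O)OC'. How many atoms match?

5

The query [#6;X3] means: any carbon (aromatic or not) with three total connections.
Check the 11 heavy atoms by environment: 1× n (aromatic, X3) → no; 4× c (aromatic, X3) → match; 2× O (X2) → no; 1× C (X4) → no; 1× S (X2) → no; 1× C (X3) → match; 1× O (X1) → no.
Summing the matching environments: 4 + 1 = 5 matching atoms.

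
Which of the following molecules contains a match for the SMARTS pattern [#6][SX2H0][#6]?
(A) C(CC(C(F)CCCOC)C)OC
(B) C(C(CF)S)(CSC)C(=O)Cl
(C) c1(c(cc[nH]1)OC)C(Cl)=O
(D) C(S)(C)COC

B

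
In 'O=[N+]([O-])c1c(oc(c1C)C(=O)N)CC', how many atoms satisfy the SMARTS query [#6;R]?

4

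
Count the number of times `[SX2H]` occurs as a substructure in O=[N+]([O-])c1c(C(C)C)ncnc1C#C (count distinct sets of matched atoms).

[SX2H] is the SMARTS for a thiol: an aliphatic sulfur with two connections, one being H.
No fragment in the molecule satisfies every constraint, giving 0 matches.

0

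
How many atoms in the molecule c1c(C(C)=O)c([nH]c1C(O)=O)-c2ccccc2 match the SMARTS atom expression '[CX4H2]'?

0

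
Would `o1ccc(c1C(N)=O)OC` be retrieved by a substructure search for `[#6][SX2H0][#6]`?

No

The pattern [#6][SX2H0][#6] describes an aliphatic sulfur bridging two carbons with no H on the sulfur — a thioether.
The closest candidate here is a methoxy ether (-OCH3), but the bridging atom is O, not S. No other fragment satisfies the full query, so there is no match.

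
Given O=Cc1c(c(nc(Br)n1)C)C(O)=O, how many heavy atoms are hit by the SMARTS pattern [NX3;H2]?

0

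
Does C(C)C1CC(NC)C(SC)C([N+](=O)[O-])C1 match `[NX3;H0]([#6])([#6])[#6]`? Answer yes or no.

No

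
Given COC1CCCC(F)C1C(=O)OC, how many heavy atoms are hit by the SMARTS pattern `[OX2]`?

The query [OX2] means: aliphatic oxygen with two total connections — ether, hydroxyl, or ester single-bond O.
Check the 13 heavy atoms by environment: 8× C (X4) → no; 1× F (X1) → no; 2× O (X2) → match; 1× C (X3) → no; 1× O (X1) → no.
That gives 2 matching atoms.

2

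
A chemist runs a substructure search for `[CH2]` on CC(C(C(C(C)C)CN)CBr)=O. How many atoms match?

2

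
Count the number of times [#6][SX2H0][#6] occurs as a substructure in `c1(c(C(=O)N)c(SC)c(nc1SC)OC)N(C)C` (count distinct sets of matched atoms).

2

[#6][SX2H0][#6] is the SMARTS for a thioether: an aliphatic sulfur bridging two carbons with no H on the sulfur.
The molecule carries 2 separate instances of a methylthio ether (-SCH3) meeting every constraint; each maps to a distinct set of atoms, giving 2 matches.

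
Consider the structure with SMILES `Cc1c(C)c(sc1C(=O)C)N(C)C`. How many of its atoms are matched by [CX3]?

1

The query [CX3] means: C with X3: aliphatic carbon with exactly 3 total connections.
Check the 13 heavy atoms by environment: 1× s (aromatic, X2) → no; 4× c (aromatic, X3) → no; 5× C (X4) → no; 1× N (X3) → no; 1× C (X3) → match; 1× O (X1) → no.
That gives 1 matching atom.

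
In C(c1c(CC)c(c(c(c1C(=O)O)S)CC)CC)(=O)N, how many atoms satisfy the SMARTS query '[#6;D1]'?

3

Check the 19 heavy atoms by environment: 6× c (aromatic, D3) → no; 3× C (D2) → no; 3× C (D1) → match; 1× S (D1) → no; 2× C (D3) → no; 3× O (D1) → no; 1× N (D1) → no.
That gives 3 matching atoms.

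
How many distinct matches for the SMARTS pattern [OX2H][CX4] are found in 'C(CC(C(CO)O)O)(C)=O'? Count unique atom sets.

[OX2H][CX4] is the SMARTS for an aliphatic alcohol: a hydroxyl oxygen bound to an sp3 (X4) carbon.
The molecule carries 3 separate instances of a hydroxyl group (-OH) meeting every constraint; each maps to a distinct set of atoms, giving 3 matches.

3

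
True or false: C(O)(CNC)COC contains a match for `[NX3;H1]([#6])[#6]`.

True

The pattern [NX3;H1]([#6])[#6] describes a trivalent nitrogen with one H, bonded to two carbons — a secondary amine.
The molecule carries an N-methylamino group (-NHCH3), whose atoms satisfy every constraint of the query, so the pattern matches.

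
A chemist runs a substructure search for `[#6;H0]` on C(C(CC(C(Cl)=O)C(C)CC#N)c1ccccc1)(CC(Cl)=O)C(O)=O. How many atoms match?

5

The query [#6;H0] means: any carbon with no attached hydrogen.
Check the 25 heavy atoms by environment: 3× C (H2) → no; 4× C (H1) → no; 4× C (H0) → match; 3× O (H0) → no; 1× O (H1) → no; 1× C (H3) → no; 2× Cl (H0) → no; 1× N (H0) → no; 1× c (aromatic, H0) → match; 5× c (aromatic, H1) → no.
Summing the matching environments: 4 + 1 = 5 matching atoms.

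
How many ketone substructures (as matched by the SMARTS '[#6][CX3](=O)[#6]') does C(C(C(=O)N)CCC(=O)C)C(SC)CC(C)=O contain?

[#6][CX3](=O)[#6] is the SMARTS for a ketone: a carbonyl carbon (no H) flanked by two carbons.
The molecule carries 2 separate instances of an acetyl/ketone group (-C(=O)CH3) meeting every constraint; each maps to a distinct set of atoms, giving 2 matches.

2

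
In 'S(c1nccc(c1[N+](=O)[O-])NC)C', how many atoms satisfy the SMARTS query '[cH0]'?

The query [cH0] means: aromatic carbon with no attached hydrogen (substituted or ring-fusion).
Check the 13 heavy atoms by environment: 1× n (aromatic, H0) → no; 2× c (aromatic, H1) → no; 3× c (aromatic, H0) → match; 1× N (H1) → no; 2× C (H3) → no; 1× N (charge +1, H0) → no; 1× O (charge -1, H0) → no; 1× O (H0) → no; 1× S (H0) → no.
That gives 3 matching atoms.

3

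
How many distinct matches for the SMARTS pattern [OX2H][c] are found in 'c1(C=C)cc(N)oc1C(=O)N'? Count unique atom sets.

[OX2H][c] is the SMARTS for a phenol: a hydroxyl oxygen attached to an aromatic carbon.
No fragment in the molecule satisfies every constraint, giving 0 matches.

0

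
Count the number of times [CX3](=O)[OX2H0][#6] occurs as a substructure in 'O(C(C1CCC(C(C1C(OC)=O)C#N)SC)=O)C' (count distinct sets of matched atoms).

2

[CX3](=O)[OX2H0][#6] is the SMARTS for an ester: a carbonyl carbon bonded to an oxygen that is itself bonded to carbon (no H on that O).
The molecule carries 2 separate instances of a methyl-ester group (-C(=O)OCH3) meeting every constraint; each maps to a distinct set of atoms, giving 2 matches.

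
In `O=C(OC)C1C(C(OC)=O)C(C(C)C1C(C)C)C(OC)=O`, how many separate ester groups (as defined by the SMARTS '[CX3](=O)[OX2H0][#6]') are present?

3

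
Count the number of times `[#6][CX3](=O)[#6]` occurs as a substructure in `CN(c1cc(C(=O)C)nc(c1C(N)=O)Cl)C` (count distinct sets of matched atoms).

1

[#6][CX3](=O)[#6] is the SMARTS for a ketone: a carbonyl carbon (no H) flanked by two carbons.
Exactly one fragment in the molecule meets all constraints, giving 1 match.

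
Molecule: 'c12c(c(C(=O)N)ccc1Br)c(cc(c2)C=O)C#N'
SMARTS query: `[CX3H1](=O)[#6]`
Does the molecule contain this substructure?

The pattern [CX3H1](=O)[#6] describes an sp2 carbon with one H, double-bonded to O and single-bonded to carbon — an aldehyde.
The molecule carries an aldehyde (-CHO), whose atoms satisfy every constraint of the query, so the pattern matches.

Yes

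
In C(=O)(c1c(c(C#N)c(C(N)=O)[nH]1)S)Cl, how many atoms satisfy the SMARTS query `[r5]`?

5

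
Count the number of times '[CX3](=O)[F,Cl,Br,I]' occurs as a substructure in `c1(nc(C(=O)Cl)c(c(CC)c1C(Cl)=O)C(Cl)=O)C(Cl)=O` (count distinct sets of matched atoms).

4

[CX3](=O)[F,Cl,Br,I] is the SMARTS for an acyl halide: a carbonyl carbon bonded to a halogen.
The molecule carries 4 separate instances of an acyl chloride (-C(=O)Cl) meeting every constraint; each maps to a distinct set of atoms, giving 4 matches.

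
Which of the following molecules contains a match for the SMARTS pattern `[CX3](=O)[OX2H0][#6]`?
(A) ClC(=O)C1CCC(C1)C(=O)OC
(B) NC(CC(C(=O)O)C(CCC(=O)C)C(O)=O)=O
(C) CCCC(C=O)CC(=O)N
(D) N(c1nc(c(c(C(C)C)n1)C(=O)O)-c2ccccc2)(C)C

[CX3](=O)[OX2H0][#6] describes a carbonyl carbon bonded to an oxygen that is itself bonded to carbon (no H on that O) (an ester).
(A) contains a methyl-ester group (-C(=O)OCH3), which satisfies every atom and bond constraint.
(B) has a primary amide (-C(=O)NH2) but the carbonyl is bonded to N, not to an O-C linkage.
(C) has a primary amide (-C(=O)NH2) but the carbonyl is bonded to N, not to an O-C linkage.
(D) has a carboxylic acid group (-C(=O)OH) but the singly-bonded O carries H (OX2H1, not H0).
So the answer is (A).

A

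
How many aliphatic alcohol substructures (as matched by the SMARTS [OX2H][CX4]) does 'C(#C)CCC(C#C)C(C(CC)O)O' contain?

2

[OX2H][CX4] is the SMARTS for an aliphatic alcohol: a hydroxyl oxygen bound to an sp3 (X4) carbon.
The molecule carries 2 separate instances of a hydroxyl group (-OH) meeting every constraint; each maps to a distinct set of atoms, giving 2 matches.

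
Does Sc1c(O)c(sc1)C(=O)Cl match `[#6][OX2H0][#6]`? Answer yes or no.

No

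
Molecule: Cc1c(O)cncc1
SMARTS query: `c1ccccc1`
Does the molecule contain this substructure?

The pattern c1ccccc1 describes six aromatic carbons in a ring — a benzene ring.
The closest candidate here is a methyl group (-CH3), but no six-membered all-carbon aromatic ring is present. No other fragment satisfies the full query, so there is no match.

No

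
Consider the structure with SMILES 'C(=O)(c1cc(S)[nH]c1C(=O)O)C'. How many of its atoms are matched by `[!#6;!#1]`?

Check the 12 heavy atoms by environment: 1× n (aromatic) → match; 4× c (aromatic) → no; 3× C → no; 3× O → match; 1× S → match.
Summing the matching environments: 1 + 3 + 1 = 5 matching atoms.

5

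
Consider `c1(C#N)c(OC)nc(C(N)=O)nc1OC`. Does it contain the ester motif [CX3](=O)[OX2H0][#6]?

No

The pattern [CX3](=O)[OX2H0][#6] describes a carbonyl carbon bonded to an oxygen that is itself bonded to carbon (no H on that O) — an ester.
The closest candidate here is a methoxy ether (-OCH3), but the ether oxygen is not adjacent to a C=O carbon. No other fragment satisfies the full query, so there is no match.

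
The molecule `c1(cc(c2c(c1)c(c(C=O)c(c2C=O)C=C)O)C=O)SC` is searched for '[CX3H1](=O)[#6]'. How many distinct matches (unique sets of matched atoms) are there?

[CX3H1](=O)[#6] is the SMARTS for an aldehyde: an sp2 carbon with one H, double-bonded to O and single-bonded to carbon.
The molecule carries 3 separate instances of an aldehyde (-CHO) meeting every constraint; each maps to a distinct set of atoms, giving 3 matches.

3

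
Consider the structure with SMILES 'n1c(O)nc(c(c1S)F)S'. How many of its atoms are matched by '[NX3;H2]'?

The query [NX3;H2] means: aliphatic N with 3 total connections, two of them H — an -NH2 nitrogen (amine or amide).
Check the 10 heavy atoms by environment: 2× n (aromatic, H0, X2) → no; 4× c (aromatic, H0, X3) → no; 2× S (H1, X2) → no; 1× O (H1, X2) → no; 1× F (H0, X1) → no.
No environment satisfies the query, so 0 matching atoms.

0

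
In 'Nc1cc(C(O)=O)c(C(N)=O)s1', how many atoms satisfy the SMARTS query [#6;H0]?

The query [#6;H0] means: any carbon with no attached hydrogen.
Check the 12 heavy atoms by environment: 1× s (aromatic, H0) → no; 3× c (aromatic, H0) → match; 1× c (aromatic, H1) → no; 2× N (H2) → no; 2× C (H0) → match; 2× O (H0) → no; 1× O (H1) → no.
Summing the matching environments: 3 + 2 = 5 matching atoms.

5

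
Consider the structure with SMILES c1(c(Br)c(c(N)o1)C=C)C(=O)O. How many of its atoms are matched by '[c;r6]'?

Check the 12 heavy atoms by environment: 1× o (aromatic, in 5-ring) → no; 4× c (aromatic, in 5-ring) → no; 1× N (acyclic) → no; 1× Br (acyclic) → no; 3× C (acyclic) → no; 2× O (acyclic) → no.
No environment satisfies the query, so 0 matching atoms.

0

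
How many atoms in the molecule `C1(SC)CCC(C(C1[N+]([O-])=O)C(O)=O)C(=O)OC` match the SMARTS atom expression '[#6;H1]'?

4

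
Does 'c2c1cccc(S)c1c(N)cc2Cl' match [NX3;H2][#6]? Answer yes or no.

The pattern [NX3;H2][#6] describes a trivalent nitrogen with two H attached to carbon — a primary amine.
The molecule carries a primary amino group (-NH2), whose atoms satisfy every constraint of the query, so the pattern matches.

Yes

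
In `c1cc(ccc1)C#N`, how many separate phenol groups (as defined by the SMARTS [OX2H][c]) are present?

[OX2H][c] is the SMARTS for a phenol: a hydroxyl oxygen attached to an aromatic carbon.
No fragment in the molecule satisfies every constraint, giving 0 matches.

0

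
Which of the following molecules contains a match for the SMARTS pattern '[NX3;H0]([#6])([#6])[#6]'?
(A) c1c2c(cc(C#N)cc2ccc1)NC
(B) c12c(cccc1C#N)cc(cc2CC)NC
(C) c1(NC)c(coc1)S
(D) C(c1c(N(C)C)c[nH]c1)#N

D

[NX3;H0]([#6])([#6])[#6] describes a trivalent nitrogen with no H, bonded to three carbons (a tertiary amine).
(A) has an N-methylamino group (-NHCH3) but the nitrogen still has one H (H1), not H0.
(B) has an N-methylamino group (-NHCH3) but the nitrogen still has one H (H1), not H0.
(C) has an N-methylamino group (-NHCH3) but the nitrogen still has one H (H1), not H0.
(D) contains a dimethylamino group (-N(CH3)2), which satisfies every atom and bond constraint.
So the answer is (D).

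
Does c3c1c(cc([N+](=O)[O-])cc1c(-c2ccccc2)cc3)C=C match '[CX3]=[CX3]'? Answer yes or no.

The pattern [CX3]=[CX3] describes a non-aromatic C=C double bond between two sp2 carbons — an alkene.
The molecule carries a vinyl group (-CH=CH2), whose atoms satisfy every constraint of the query, so the pattern matches.

Yes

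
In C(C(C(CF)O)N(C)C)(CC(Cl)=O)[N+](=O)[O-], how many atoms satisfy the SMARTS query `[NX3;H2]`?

The query [NX3;H2] means: aliphatic N with 3 total connections, two of them H — an -NH2 nitrogen (amine or amide).
Check the 16 heavy atoms by environment: 2× C (H2, X4) → no; 3× C (H1, X4) → no; 1× N (H0, X3) → no; 2× C (H3, X4) → no; 1× O (H1, X2) → no; 1× N (charge +1, H0, X3) → no; 1× O (charge -1, H0, X1) → no; 2× O (H0, X1) → no; 1× C (H0, X3) → no; 1× Cl (H0, X1) → no; 1× F (H0, X1) → no.
No environment satisfies the query, so 0 matching atoms.

0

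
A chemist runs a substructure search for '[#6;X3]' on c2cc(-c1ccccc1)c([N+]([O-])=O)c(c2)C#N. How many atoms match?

12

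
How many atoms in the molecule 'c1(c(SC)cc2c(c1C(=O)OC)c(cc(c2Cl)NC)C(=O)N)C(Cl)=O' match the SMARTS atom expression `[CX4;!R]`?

3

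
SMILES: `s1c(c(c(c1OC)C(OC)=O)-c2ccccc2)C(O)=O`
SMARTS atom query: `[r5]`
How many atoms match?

5

The query [r5] means: r5 matches atoms in a five-membered ring.
Check the 20 heavy atoms by environment: 1× s (aromatic, in 5-ring) → match; 4× c (aromatic, in 5-ring) → match; 6× c (aromatic, in 6-ring) → no; 4× C (acyclic) → no; 5× O (acyclic) → no.
Summing the matching environments: 1 + 4 = 5 matching atoms.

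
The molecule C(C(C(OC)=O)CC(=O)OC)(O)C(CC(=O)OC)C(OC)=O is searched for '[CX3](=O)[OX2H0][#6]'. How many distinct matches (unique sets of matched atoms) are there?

4

[CX3](=O)[OX2H0][#6] is the SMARTS for an ester: a carbonyl carbon bonded to an oxygen that is itself bonded to carbon (no H on that O).
The molecule carries 4 separate instances of a methyl-ester group (-C(=O)OCH3) meeting every constraint; each maps to a distinct set of atoms, giving 4 matches.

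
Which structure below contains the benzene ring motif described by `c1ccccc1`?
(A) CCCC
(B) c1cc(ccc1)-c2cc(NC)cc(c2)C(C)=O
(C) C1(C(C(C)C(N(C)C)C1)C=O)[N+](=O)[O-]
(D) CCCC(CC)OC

B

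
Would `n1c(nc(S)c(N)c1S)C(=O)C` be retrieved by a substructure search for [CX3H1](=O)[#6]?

The pattern [CX3H1](=O)[#6] describes an sp2 carbon with one H, double-bonded to O and single-bonded to carbon — an aldehyde.
The closest candidate here is an acetyl/ketone group (-C(=O)CH3), but the carbonyl carbon has H0 (two carbon neighbours), not H1. No other fragment satisfies the full query, so there is no match.

No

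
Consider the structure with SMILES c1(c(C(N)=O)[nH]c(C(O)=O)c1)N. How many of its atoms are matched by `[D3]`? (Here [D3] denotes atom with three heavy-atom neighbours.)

5

Check the 12 heavy atoms by environment: 1× n (aromatic, D2) → no; 3× c (aromatic, D3) → match; 1× c (aromatic, D2) → no; 2× N (D1) → no; 2× C (D3) → match; 3× O (D1) → no.
Summing the matching environments: 3 + 2 = 5 matching atoms.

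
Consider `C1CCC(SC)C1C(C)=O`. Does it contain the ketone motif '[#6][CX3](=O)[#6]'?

Yes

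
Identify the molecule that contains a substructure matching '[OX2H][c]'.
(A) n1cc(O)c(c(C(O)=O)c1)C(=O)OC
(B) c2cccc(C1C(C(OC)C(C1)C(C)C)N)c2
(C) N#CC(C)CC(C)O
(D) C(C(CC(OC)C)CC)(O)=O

A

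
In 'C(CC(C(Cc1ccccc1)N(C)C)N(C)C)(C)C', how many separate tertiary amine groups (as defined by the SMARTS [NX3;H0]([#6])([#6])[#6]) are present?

[NX3;H0]([#6])([#6])[#6] is the SMARTS for a tertiary amine: a trivalent nitrogen with no H, bonded to three carbons.
The molecule carries 2 separate instances of a dimethylamino group (-N(CH3)2) meeting every constraint; each maps to a distinct set of atoms, giving 2 matches.

2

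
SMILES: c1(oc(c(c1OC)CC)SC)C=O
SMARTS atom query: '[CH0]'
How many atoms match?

Check the 13 heavy atoms by environment: 1× o (aromatic, H0) → no; 4× c (aromatic, H0) → no; 1× S (H0) → no; 3× C (H3) → no; 1× C (H2) → no; 2× O (H0) → no; 1× C (H1) → no.
No environment satisfies the query, so 0 matching atoms.

0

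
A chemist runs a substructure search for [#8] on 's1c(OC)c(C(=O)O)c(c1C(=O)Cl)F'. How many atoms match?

4

Check the 14 heavy atoms by environment: 1× s (aromatic) → no; 4× c (aromatic) → no; 4× O → match; 3× C → no; 1× F → no; 1× Cl → no.
That gives 4 matching atoms.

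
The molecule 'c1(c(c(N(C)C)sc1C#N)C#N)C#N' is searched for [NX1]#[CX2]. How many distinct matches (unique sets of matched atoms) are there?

[NX1]#[CX2] is the SMARTS for a nitrile: a nitrogen triple-bonded to a two-connected carbon.
The molecule carries 3 separate instances of a nitrile (-C#N) meeting every constraint; each maps to a distinct set of atoms, giving 3 matches.

3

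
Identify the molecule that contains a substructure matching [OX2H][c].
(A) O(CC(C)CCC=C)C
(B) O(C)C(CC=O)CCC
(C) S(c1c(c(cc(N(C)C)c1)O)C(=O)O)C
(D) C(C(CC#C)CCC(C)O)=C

C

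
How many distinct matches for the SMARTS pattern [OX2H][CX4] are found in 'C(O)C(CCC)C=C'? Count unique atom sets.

1

[OX2H][CX4] is the SMARTS for an aliphatic alcohol: a hydroxyl oxygen bound to an sp3 (X4) carbon.
Exactly one fragment in the molecule meets all constraints, giving 1 match.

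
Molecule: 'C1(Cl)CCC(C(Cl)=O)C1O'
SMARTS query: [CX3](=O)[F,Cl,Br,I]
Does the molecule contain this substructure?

The pattern [CX3](=O)[F,Cl,Br,I] describes a carbonyl carbon bonded to a halogen — an acyl halide.
The molecule carries an acyl chloride (-C(=O)Cl), whose atoms satisfy every constraint of the query, so the pattern matches.

Yes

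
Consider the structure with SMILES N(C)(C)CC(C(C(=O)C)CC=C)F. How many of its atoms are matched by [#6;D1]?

Check the 13 heavy atoms by environment: 3× C (D2) → no; 3× C (D3) → no; 1× O (D1) → no; 4× C (D1) → match; 1× F (D1) → no; 1× N (D3) → no.
That gives 4 matching atoms.

4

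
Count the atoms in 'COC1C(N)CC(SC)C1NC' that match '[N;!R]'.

The query [N;!R] means: aliphatic nitrogen not in a ring.
Check the 12 heavy atoms by environment: 5× C (in 5-ring) → no; 1× O (acyclic) → no; 3× C (acyclic) → no; 1× S (acyclic) → no; 2× N (acyclic) → match.
That gives 2 matching atoms.

2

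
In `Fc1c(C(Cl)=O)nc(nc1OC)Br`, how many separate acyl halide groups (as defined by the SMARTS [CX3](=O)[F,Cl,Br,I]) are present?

1

[CX3](=O)[F,Cl,Br,I] is the SMARTS for an acyl halide: a carbonyl carbon bonded to a halogen.
Exactly one fragment in the molecule meets all constraints, giving 1 match.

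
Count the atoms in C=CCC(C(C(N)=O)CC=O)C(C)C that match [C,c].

The query [C,c] means: comma = OR; matches aliphatic or aromatic carbon — same as #6.
Check the 14 heavy atoms by environment: 11× C → match; 2× O → no; 1× N → no.
That gives 11 matching atoms.

11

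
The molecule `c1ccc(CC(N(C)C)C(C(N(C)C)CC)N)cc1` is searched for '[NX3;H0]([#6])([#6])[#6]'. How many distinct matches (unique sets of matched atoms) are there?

2

[NX3;H0]([#6])([#6])[#6] is the SMARTS for a tertiary amine: a trivalent nitrogen with no H, bonded to three carbons.
The molecule carries 2 separate instances of a dimethylamino group (-N(CH3)2) meeting every constraint; each maps to a distinct set of atoms, giving 2 matches.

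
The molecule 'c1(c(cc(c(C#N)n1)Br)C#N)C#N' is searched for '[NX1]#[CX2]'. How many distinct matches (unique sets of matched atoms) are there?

[NX1]#[CX2] is the SMARTS for a nitrile: a nitrogen triple-bonded to a two-connected carbon.
The molecule carries 3 separate instances of a nitrile (-C#N) meeting every constraint; each maps to a distinct set of atoms, giving 3 matches.

3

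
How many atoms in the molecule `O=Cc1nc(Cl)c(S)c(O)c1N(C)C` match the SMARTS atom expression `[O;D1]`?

The query [O;D1] means: aliphatic oxygen bonded to exactly one heavy atom.
Check the 14 heavy atoms by environment: 1× n (aromatic, D2) → no; 5× c (aromatic, D3) → no; 2× O (D1) → match; 1× N (D3) → no; 2× C (D1) → no; 1× C (D2) → no; 1× Cl (D1) → no; 1× S (D1) → no.
That gives 2 matching atoms.

2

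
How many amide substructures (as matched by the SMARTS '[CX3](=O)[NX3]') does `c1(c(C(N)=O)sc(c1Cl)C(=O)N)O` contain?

2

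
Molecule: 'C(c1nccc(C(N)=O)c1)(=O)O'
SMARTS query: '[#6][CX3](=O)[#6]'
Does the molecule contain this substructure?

The pattern [#6][CX3](=O)[#6] describes a carbonyl carbon (no H) flanked by two carbons — a ketone.
The closest candidate here is a carboxylic acid group (-C(=O)OH), but one neighbour of the carbonyl carbon is O, not C. No other fragment satisfies the full query, so there is no match.

No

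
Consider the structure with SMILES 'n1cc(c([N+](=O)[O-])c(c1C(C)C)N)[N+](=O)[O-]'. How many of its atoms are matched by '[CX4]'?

3

The query [CX4] means: C with X4: aliphatic carbon with exactly 4 total connections (bonds + H).
Check the 16 heavy atoms by environment: 1× n (aromatic, X2) → no; 5× c (aromatic, X3) → no; 3× C (X4) → match; 2× N (charge +1, X3) → no; 2× O (charge -1, X1) → no; 2× O (X1) → no; 1× N (X3) → no.
That gives 3 matching atoms.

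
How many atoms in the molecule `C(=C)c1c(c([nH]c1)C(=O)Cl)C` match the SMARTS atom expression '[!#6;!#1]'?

3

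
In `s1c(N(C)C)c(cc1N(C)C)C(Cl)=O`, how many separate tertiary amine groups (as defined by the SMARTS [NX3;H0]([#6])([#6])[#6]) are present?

2

[NX3;H0]([#6])([#6])[#6] is the SMARTS for a tertiary amine: a trivalent nitrogen with no H, bonded to three carbons.
The molecule carries 2 separate instances of a dimethylamino group (-N(CH3)2) meeting every constraint; each maps to a distinct set of atoms, giving 2 matches.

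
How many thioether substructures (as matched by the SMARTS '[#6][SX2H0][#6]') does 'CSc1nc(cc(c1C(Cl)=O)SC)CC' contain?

2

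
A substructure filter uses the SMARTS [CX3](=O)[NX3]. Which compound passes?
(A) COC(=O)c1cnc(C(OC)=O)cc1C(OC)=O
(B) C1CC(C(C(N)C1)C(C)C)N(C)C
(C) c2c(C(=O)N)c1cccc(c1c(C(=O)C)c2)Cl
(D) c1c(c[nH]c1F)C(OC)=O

C

[CX3](=O)[NX3] describes a carbonyl carbon bonded to a trivalent nitrogen (an amide).
(A) has a methyl-ester group (-C(=O)OCH3) but the carbonyl is bonded to O, not to an NX3 nitrogen.
(B) has a primary amino group (-NH2) but the -NH2 is not attached to a carbonyl carbon.
(C) contains a primary amide (-C(=O)NH2), which satisfies every atom and bond constraint.
(D) has a methyl-ester group (-C(=O)OCH3) but the carbonyl is bonded to O, not to an NX3 nitrogen.
So the answer is (C).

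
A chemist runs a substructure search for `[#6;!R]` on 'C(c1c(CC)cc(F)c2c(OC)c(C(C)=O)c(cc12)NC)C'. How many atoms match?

8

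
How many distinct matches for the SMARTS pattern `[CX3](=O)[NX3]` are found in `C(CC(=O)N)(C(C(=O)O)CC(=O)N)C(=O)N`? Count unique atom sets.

3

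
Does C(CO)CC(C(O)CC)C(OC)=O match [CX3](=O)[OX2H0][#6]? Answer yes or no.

Yes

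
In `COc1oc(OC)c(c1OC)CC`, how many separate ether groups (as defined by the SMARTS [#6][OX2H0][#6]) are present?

3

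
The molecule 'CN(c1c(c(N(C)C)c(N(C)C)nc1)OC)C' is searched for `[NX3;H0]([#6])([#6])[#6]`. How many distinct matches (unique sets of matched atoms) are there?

[NX3;H0]([#6])([#6])[#6] is the SMARTS for a tertiary amine: a trivalent nitrogen with no H, bonded to three carbons.
The molecule carries 3 separate instances of a dimethylamino group (-N(CH3)2) meeting every constraint; each maps to a distinct set of atoms, giving 3 matches.

3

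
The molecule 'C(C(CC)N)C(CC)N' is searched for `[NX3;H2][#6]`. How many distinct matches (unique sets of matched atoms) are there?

[NX3;H2][#6] is the SMARTS for a primary amine: a trivalent nitrogen with two H attached to carbon.
The molecule carries 2 separate instances of a primary amino group (-NH2) meeting every constraint; each maps to a distinct set of atoms, giving 2 matches.

2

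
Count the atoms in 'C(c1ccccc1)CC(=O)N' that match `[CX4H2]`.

2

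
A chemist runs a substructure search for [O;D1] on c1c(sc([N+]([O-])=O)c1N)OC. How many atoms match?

The query [O;D1] means: aliphatic oxygen bonded to exactly one heavy atom.
Check the 11 heavy atoms by environment: 1× s (aromatic, D2) → no; 3× c (aromatic, D3) → no; 1× c (aromatic, D2) → no; 1× N (D1) → no; 1× N (charge +1, D3) → no; 1× O (charge -1, D1) → match; 1× O (D1) → match; 1× O (D2) → no; 1× C (D1) → no.
Summing the matching environments: 1 + 1 = 2 matching atoms.

2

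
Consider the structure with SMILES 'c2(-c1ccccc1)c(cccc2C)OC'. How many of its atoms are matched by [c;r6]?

12

Check the 15 heavy atoms by environment: 12× c (aromatic, in 6-ring) → match; 1× O (acyclic) → no; 2× C (acyclic) → no.
That gives 12 matching atoms.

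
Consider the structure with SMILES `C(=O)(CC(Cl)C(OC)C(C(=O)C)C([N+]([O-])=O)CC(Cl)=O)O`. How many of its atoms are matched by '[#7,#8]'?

8

Check the 21 heavy atoms by environment: 11× C → no; 6× O → match; 1× N (charge +1) → match; 1× O (charge -1) → match; 2× Cl → no.
Summing the matching environments: 6 + 1 + 1 = 8 matching atoms.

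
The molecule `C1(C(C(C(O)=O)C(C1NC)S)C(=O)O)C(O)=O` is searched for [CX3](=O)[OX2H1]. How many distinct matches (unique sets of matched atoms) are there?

3

[CX3](=O)[OX2H1] is the SMARTS for a carboxylic acid: an sp2 carbon double-bonded to O and single-bonded to an -OH oxygen.
The molecule carries 3 separate instances of a carboxylic acid group (-C(=O)OH) meeting every constraint; each maps to a distinct set of atoms, giving 3 matches.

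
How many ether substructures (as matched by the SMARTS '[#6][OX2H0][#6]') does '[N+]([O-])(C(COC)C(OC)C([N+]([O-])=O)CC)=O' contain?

[#6][OX2H0][#6] is the SMARTS for an ether: an aliphatic oxygen bridging two carbons with no H on the oxygen.
The molecule carries 2 separate instances of a methoxy ether (-OCH3) meeting every constraint; each maps to a distinct set of atoms, giving 2 matches.

2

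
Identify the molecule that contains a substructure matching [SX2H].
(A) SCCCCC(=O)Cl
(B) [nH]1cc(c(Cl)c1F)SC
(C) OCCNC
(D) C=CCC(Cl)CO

A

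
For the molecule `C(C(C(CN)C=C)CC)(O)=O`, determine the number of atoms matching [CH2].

The query [CH2] means: aliphatic carbon with exactly two hydrogens.
Check the 11 heavy atoms by environment: 1× C (H3) → no; 3× C (H2) → match; 3× C (H1) → no; 1× C (H0) → no; 1× O (H0) → no; 1× O (H1) → no; 1× N (H2) → no.
That gives 3 matching atoms.

3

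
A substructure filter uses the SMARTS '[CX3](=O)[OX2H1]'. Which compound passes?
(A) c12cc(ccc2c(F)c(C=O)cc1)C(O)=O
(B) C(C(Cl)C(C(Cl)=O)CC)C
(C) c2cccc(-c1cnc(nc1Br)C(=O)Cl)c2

A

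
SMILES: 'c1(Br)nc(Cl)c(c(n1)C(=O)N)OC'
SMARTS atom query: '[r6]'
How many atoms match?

6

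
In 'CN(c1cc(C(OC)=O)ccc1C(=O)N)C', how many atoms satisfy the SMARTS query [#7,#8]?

5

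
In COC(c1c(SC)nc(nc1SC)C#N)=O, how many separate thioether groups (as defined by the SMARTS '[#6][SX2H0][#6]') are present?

2

[#6][SX2H0][#6] is the SMARTS for a thioether: an aliphatic sulfur bridging two carbons with no H on the sulfur.
The molecule carries 2 separate instances of a methylthio ether (-SCH3) meeting every constraint; each maps to a distinct set of atoms, giving 2 matches.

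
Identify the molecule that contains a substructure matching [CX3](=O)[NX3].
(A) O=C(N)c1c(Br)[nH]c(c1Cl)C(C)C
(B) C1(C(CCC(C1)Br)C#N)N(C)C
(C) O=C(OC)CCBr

A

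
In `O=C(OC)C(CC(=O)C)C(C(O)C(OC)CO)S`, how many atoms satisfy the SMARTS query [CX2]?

0

The query [CX2] means: C with X2: aliphatic carbon with exactly 2 total connections.
Check the 18 heavy atoms by environment: 9× C (X4) → no; 1× S (X2) → no; 4× O (X2) → no; 2× C (X3) → no; 2× O (X1) → no.
No environment satisfies the query, so 0 matching atoms.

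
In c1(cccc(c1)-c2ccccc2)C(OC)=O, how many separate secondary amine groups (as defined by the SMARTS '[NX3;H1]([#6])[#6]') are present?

0

[NX3;H1]([#6])[#6] is the SMARTS for a secondary amine: a trivalent nitrogen with one H, bonded to two carbons.
No fragment in the molecule satisfies every constraint, giving 0 matches.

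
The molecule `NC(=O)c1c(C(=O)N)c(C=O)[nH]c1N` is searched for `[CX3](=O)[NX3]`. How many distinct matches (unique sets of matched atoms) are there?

2

[CX3](=O)[NX3] is the SMARTS for an amide: a carbonyl carbon bonded to a trivalent nitrogen.
The molecule carries 2 separate instances of a primary amide (-C(=O)NH2) meeting every constraint; each maps to a distinct set of atoms, giving 2 matches.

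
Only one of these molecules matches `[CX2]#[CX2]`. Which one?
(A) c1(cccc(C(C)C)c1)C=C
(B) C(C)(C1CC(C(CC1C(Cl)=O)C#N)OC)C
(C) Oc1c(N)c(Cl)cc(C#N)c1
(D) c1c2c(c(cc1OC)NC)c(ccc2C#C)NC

D

[CX2]#[CX2] describes a carbon-carbon triple bond (an alkyne).
(A) has a vinyl group (-CH=CH2) but the C=C is a double bond; both carbons are CX3, not CX2.
(B) has a nitrile (-C#N) but the triple bond is C#N, not C#C.
(C) has a nitrile (-C#N) but the triple bond is C#N, not C#C.
(D) contains an ethynyl group (-C#CH), which satisfies every atom and bond constraint.
So the answer is (D).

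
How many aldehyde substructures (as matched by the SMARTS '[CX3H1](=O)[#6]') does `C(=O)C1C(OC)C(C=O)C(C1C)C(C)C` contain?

2

[CX3H1](=O)[#6] is the SMARTS for an aldehyde: an sp2 carbon with one H, double-bonded to O and single-bonded to carbon.
The molecule carries 2 separate instances of an aldehyde (-CHO) meeting every constraint; each maps to a distinct set of atoms, giving 2 matches.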